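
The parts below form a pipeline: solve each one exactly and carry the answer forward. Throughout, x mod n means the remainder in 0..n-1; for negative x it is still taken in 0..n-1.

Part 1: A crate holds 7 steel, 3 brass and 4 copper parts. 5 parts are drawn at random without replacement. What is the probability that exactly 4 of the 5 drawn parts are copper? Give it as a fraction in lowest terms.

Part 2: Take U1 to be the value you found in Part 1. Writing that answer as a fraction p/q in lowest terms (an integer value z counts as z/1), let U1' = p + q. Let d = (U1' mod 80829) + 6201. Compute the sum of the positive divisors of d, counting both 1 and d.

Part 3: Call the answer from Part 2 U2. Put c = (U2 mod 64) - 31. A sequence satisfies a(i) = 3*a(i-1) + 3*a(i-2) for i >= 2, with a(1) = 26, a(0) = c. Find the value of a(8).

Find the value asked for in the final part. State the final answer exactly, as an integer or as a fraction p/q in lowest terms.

Part 1: total draws C(14,5) = 2002; favorable C(4,4)*C(10,1) = 10; P = 5/1001; answer 5/1001
Part 2: U1 = 5/1001; threaded value p + q = 1006; d = 7207; 7207 is prime, so its only divisors are 1 and 7207; sigma = 1 + 7207 = 7208; answer 7208
Part 3: U2 = 7208; c = 9; a(2) = 3*(26) + 3*(9) = 105; iterating: a(2)=105, a(3)=393, a(4)=1494, a(5)=5661, a(6)=21465, a(7)=81378, a(8)=308529; answer 308529

308529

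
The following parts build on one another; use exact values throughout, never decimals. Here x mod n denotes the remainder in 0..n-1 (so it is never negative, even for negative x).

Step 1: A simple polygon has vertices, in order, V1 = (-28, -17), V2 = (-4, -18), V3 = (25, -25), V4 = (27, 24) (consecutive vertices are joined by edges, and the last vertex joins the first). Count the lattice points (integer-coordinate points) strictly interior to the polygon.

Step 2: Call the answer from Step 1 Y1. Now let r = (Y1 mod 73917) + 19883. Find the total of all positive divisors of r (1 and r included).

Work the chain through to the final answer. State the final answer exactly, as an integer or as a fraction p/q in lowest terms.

24624

Step 1: cross terms: (-28*-18 - -4*-17)=436, (-4*-25 - 25*-18)=550, (25*24 - 27*-25)=1275, (27*-17 - -28*24)=213; twice the area = |2474| = 2474; area = 1237; boundary points = 1 + 1 + 1 + 1 = 4; strictly interior points = area - boundary/2 + 1 = 1236; answer 1236
Step 2: Y1 = 1236; r = 21119; 21119 = 7^2 * 431; sigma = (1 + 7 + 49) * (1 + 431) = 57 * 432 = 24624; answer 24624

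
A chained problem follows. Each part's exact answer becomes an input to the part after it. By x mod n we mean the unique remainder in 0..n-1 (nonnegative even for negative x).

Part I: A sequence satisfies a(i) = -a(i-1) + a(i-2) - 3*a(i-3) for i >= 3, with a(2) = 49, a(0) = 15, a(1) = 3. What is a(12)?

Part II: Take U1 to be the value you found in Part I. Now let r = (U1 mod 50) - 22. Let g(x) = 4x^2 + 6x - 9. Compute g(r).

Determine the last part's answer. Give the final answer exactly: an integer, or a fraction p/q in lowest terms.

Part I: a(3) = -1*(49) + 1*(3) - 3*(15) = -91; iterating: a(3)=-91, a(4)=131, a(5)=-369, a(6)=773, a(7)=-1535, a(8)=3415, a(9)=-7269, a(10)=15289, a(11)=-32803, a(12)=69899; answer 69899
Part II: U1 = 69899; r = 27; 4*(27)^2 + 6*(27)^1 - 9 = (2916) + (162) + (-9) = 3069; answer 3069

3069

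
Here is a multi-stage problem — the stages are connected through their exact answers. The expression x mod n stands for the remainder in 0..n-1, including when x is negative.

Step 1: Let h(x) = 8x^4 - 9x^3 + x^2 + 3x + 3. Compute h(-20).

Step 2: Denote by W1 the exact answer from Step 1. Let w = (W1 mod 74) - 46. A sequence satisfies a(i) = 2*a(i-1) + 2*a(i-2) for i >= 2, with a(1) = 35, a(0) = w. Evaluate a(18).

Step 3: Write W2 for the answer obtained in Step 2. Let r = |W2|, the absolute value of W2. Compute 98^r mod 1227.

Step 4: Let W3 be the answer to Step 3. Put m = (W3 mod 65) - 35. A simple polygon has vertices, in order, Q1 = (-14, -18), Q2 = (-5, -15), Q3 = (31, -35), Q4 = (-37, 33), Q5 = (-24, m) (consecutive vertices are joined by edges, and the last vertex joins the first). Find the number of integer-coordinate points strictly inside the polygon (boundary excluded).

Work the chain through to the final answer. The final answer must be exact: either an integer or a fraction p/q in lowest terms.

726

Step 1: 8*(-20)^4 - 9*(-20)^3 + 1*(-20)^2 + 3*(-20)^1 + 3 = (1280000) + (72000) + (400) + (-60) + (3) = 1352343; answer 1352343
Step 2: W1 = 1352343; w = 21; a(2) = 2*(35) + 2*(21) = 112; iterating: a(2)=112, a(3)=294, a(4)=812, a(5)=2212, a(6)=6048, a(7)=16520, a(8)=45136, a(9)=123312, a(10)=336896, a(11)=920416, a(12)=2514624, a(13)=6870080, a(14)=18769408, a(15)=51278976, a(16)=140096768, a(17)=382751488, a(18)=1045696512; answer 1045696512
Step 3: W2 = 1045696512; r = 1045696512; squarings mod 1227: 98^1=98, 98^2=1015, 98^4=772, 98^8=889, 98^16=133, 98^32=511, 98^64=997, 98^128=139, 98^256=916, 98^512=1015, 98^1024=772, 98^2048=889, 98^4096=133, 98^8192=511, 98^16384=997, 98^32768=139, 98^65536=916, 98^131072=1015, 98^262144=772, 98^524288=889, 98^1048576=133, 98^2097152=511, 98^4194304=997, 98^8388608=139, 98^16777216=916, 98^33554432=1015, 98^67108864=772, 98^134217728=889, 98^268435456=133, 98^536870912=511; 98^1045696512 = 98^4096 * 98^262144 * 98^1048576 * 98^4194304 * 98^33554432 * 98^67108864 * 98^134217728 * 98^268435456 * 98^536870912 = 823 (mod 1227); answer 823
Step 4: W3 = 823; m = 8; cross terms: (-14*-15 - -5*-18)=120, (-5*-35 - 31*-15)=640, (31*33 - -37*-35)=-272, (-37*8 - -24*33)=496, (-24*-18 - -14*8)=544; twice the area = |1528| = 1528; area = 764; boundary points = 3 + 4 + 68 + 1 + 2 = 78; strictly interior points = area - boundary/2 + 1 = 726; answer 726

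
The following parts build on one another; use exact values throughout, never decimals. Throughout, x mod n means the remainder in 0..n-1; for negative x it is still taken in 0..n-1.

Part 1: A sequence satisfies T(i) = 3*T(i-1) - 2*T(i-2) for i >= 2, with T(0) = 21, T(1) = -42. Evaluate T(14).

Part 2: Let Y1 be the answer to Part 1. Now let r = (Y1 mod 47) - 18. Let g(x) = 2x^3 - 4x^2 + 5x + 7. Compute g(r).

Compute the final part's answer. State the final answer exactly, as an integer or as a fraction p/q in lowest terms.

-599

Part 1: T(2) = 3*(-42) - 2*(21) = -168; iterating: T(2)=-168, T(3)=-420, T(4)=-924, T(5)=-1932, T(6)=-3948, T(7)=-7980, T(8)=-16044, T(9)=-32172, T(10)=-64428, T(11)=-128940, T(12)=-257964, T(13)=-516012, T(14)=-1032108; answer -1032108
Part 2: Y1 = -1032108; r = -6; 2*(-6)^3 - 4*(-6)^2 + 5*(-6)^1 + 7 = (-432) + (-144) + (-30) + (7) = -599; answer -599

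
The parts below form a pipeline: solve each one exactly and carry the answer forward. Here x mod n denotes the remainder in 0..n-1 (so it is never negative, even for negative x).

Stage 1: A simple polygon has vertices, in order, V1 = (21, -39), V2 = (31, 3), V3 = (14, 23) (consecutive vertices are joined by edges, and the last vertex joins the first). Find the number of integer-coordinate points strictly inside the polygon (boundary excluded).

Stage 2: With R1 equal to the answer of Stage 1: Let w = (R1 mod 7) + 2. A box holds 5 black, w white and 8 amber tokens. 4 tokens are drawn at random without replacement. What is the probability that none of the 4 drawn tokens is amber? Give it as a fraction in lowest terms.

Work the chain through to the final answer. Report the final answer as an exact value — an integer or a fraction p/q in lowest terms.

Stage 1: cross terms: (21*3 - 31*-39)=1272, (31*23 - 14*3)=671, (14*-39 - 21*23)=-1029; twice the area = |914| = 914; area = 457; boundary points = 2 + 1 + 1 = 4; strictly interior points = area - boundary/2 + 1 = 456; answer 456
Stage 2: R1 = 456; w = 3; total draws C(16,4) = 1820; favorable C(8,4) = 70; P = 1/26; answer 1/26

1/26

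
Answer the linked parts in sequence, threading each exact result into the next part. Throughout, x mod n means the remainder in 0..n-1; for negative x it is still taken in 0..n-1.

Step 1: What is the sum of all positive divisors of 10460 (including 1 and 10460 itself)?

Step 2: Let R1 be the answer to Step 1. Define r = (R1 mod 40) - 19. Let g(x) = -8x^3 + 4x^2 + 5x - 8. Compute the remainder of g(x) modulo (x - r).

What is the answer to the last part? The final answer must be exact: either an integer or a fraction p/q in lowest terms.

Step 1: 10460 = 2^2 * 5 * 523; sigma = (1 + 2 + 4) * (1 + 5) * (1 + 523) = 7 * 6 * 524 = 22008; answer 22008
Step 2: R1 = 22008; r = -11; remainder = value at the root: -8*(-11)^3 + 4*(-11)^2 + 5*(-11)^1 - 8 = (10648) + (484) + (-55) + (-8) = 11069; answer 11069

11069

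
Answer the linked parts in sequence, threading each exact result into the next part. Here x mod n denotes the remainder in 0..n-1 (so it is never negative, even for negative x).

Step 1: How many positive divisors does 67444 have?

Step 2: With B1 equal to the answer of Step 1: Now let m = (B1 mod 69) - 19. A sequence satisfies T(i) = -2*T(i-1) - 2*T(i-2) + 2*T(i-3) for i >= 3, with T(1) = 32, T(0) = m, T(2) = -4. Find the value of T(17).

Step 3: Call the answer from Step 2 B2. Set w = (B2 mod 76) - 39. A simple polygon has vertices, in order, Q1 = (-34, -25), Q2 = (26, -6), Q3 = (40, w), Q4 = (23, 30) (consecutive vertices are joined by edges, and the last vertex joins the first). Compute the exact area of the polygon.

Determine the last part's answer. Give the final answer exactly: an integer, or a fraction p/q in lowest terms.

1359

Step 1: 67444 = 2^2 * 13 * 1297; number of divisors = (2+1) * (1+1) * (1+1) = 12; answer 12
Step 2: B1 = 12; m = -7; T(3) = -2*(-4) - 2*(32) + 2*(-7) = -70; iterating: T(3)=-70, T(4)=212, T(5)=-292, T(6)=20, T(7)=968, T(8)=-2560, T(9)=3224, T(10)=608, T(11)=-12784, T(12)=30800, T(13)=-34816, T(14)=-17536, T(15)=166304, T(16)=-367168, T(17)=366656; answer 366656
Step 3: B2 = 366656; w = -7; cross terms: (-34*-6 - 26*-25)=854, (26*-7 - 40*-6)=58, (40*30 - 23*-7)=1361, (23*-25 - -34*30)=445; twice the area = |2718| = 2718; area = 1359; answer 1359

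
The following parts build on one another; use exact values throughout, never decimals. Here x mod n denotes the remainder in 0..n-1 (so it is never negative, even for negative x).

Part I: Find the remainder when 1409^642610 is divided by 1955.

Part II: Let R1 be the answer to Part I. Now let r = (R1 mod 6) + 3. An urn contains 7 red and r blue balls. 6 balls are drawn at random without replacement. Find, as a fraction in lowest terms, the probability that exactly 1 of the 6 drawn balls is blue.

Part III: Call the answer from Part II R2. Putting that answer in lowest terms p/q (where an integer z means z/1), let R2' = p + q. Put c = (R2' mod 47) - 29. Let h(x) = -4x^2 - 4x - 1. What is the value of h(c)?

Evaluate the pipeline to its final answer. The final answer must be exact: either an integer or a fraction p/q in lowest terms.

Part I: squarings mod 1955: 1409^1=1409, 1409^2=956, 1409^4=951, 1409^8=1191, 1409^16=1106, 1409^32=1361, 1409^64=936, 1409^128=256, 1409^256=1021, 1409^512=426, 1409^1024=1616, 1409^2048=1531, 1409^4096=1871, 1409^8192=1191, 1409^16384=1106, 1409^32768=1361, 1409^65536=936, 1409^131072=256, 1409^262144=1021, 1409^524288=426; 1409^642610 = 1409^2 * 1409^16 * 1409^32 * 1409^512 * 1409^1024 * 1409^2048 * 1409^16384 * 1409^32768 * 1409^65536 * 1409^524288 = 1041 (mod 1955); answer 1041
Part II: R1 = 1041; r = 6; total draws C(13,6) = 1716; favorable C(6,1)*C(7,5) = 126; P = 21/286; answer 21/286
Part III: R2 = 21/286; threaded value p + q = 307; c = -4; -4*(-4)^2 - 4*(-4)^1 - 1 = (-64) + (16) + (-1) = -49; answer -49

-49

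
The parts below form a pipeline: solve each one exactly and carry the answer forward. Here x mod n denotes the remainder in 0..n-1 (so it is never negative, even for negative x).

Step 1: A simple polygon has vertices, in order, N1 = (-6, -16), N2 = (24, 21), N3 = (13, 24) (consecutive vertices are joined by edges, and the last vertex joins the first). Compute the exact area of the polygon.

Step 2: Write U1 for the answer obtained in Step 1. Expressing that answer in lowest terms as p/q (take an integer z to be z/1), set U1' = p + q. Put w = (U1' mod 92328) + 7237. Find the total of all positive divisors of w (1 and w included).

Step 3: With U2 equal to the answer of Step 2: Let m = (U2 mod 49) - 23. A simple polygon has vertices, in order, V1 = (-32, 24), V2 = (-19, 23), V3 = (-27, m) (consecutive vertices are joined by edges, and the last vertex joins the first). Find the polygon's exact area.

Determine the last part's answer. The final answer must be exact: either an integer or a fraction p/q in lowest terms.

199

Step 1: cross terms: (-6*21 - 24*-16)=258, (24*24 - 13*21)=303, (13*-16 - -6*24)=-64; twice the area = |497| = 497; area = 497/2; answer 497/2
Step 2: U1 = 497/2; threaded value p + q = 499; w = 7736; 7736 = 2^3 * 967; sigma = (1 + 2 + 4 + 8) * (1 + 967) = 15 * 968 = 14520; answer 14520
Step 3: U2 = 14520; m = -7; cross terms: (-32*23 - -19*24)=-280, (-19*-7 - -27*23)=754, (-27*24 - -32*-7)=-872; twice the area = |-398| = 398; area = 199; answer 199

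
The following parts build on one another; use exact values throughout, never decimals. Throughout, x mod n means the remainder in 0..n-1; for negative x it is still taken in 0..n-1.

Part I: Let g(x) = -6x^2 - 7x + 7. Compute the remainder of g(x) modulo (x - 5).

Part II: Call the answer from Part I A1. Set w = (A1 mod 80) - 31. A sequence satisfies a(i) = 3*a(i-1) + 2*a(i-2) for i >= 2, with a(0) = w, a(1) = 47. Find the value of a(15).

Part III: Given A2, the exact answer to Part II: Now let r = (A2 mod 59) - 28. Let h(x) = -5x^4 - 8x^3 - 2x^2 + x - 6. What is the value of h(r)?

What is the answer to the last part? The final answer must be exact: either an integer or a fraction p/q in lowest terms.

-117786

Part I: remainder = value at the root: -6*(5)^2 - 7*(5)^1 + 7 = (-150) + (-35) + (7) = -178; answer -178
Part II: A1 = -178; w = 31; a(2) = 3*(47) + 2*(31) = 203; iterating: a(2)=203, a(3)=703, a(4)=2515, a(5)=8951, a(6)=31883, a(7)=113551, a(8)=404419, a(9)=1440359, a(10)=5129915, a(11)=18270463, a(12)=65071219, a(13)=231754583, a(14)=825406187, a(15)=2939727727; answer 2939727727
Part III: A2 = 2939727727; r = 12; -5*(12)^4 - 8*(12)^3 - 2*(12)^2 + 1*(12)^1 - 6 = (-103680) + (-13824) + (-288) + (12) + (-6) = -117786; answer -117786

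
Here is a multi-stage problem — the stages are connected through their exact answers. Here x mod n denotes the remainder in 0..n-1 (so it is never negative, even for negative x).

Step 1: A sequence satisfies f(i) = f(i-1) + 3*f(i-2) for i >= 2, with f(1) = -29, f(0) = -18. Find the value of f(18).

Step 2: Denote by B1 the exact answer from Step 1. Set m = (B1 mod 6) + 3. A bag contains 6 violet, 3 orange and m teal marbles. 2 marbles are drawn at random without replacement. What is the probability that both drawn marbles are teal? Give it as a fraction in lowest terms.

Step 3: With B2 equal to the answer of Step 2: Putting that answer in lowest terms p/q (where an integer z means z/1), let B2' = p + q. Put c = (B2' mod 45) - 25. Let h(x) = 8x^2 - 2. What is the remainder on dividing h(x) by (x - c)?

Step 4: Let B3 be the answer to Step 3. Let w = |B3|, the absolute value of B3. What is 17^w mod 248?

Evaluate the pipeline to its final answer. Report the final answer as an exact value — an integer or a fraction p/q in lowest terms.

1

Step 1: f(2) = 1*(-29) + 3*(-18) = -83; iterating: f(2)=-83, f(3)=-170, f(4)=-419, f(5)=-929, f(6)=-2186, f(7)=-4973, f(8)=-11531, f(9)=-26450, f(10)=-61043, f(11)=-140393, f(12)=-323522, f(13)=-744701, f(14)=-1715267, f(15)=-3949370, f(16)=-9095171, f(17)=-20943281, f(18)=-48228794; answer -48228794
Step 2: B1 = -48228794; m = 7; total draws C(16,2) = 120; favorable C(7,2) = 21; P = 7/40; answer 7/40
Step 3: B2 = 7/40; threaded value p + q = 47; c = -23; remainder = value at the root: 8*(-23)^2 - 2 = (4232) + (-2) = 4230; answer 4230
Step 4: B3 = 4230; w = 4230; squarings mod 248: 17^1=17, 17^2=41, 17^4=193, 17^8=49, 17^16=169, 17^32=41, 17^64=193, 17^128=49, 17^256=169, 17^512=41, 17^1024=193, 17^2048=49, 17^4096=169; 17^4230 = 17^2 * 17^4 * 17^128 * 17^4096 = 1 (mod 248); answer 1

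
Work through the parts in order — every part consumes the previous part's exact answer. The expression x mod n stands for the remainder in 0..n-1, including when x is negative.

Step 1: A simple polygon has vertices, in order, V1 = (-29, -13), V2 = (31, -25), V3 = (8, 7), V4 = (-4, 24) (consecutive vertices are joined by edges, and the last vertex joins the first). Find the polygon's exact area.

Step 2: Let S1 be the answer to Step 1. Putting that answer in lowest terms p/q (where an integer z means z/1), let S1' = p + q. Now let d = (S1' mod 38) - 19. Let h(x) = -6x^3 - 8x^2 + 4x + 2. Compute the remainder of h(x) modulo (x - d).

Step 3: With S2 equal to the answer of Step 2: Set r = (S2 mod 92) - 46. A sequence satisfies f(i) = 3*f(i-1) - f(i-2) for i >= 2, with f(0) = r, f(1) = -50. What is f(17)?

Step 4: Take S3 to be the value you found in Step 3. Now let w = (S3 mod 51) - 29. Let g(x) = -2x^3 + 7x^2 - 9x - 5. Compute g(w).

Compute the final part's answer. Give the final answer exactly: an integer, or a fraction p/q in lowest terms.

10123

Step 1: cross terms: (-29*-25 - 31*-13)=1128, (31*7 - 8*-25)=417, (8*24 - -4*7)=220, (-4*-13 - -29*24)=748; twice the area = |2513| = 2513; area = 2513/2; answer 2513/2
Step 2: S1 = 2513/2; threaded value p + q = 2515; d = -12; remainder = value at the root: -6*(-12)^3 - 8*(-12)^2 + 4*(-12)^1 + 2 = (10368) + (-1152) + (-48) + (2) = 9170; answer 9170
Step 3: S2 = 9170; r = 16; f(2) = 3*(-50) - 1*(16) = -166; iterating: f(2)=-166, f(3)=-448, f(4)=-1178, f(5)=-3086, f(6)=-8080, f(7)=-21154, f(8)=-55382, f(9)=-144992, f(10)=-379594, f(11)=-993790, f(12)=-2601776, f(13)=-6811538, f(14)=-17832838, f(15)=-46686976, f(16)=-122228090, f(17)=-319997294; answer -319997294
Step 4: S3 = -319997294; w = -16; -2*(-16)^3 + 7*(-16)^2 - 9*(-16)^1 - 5 = (8192) + (1792) + (144) + (-5) = 10123; answer 10123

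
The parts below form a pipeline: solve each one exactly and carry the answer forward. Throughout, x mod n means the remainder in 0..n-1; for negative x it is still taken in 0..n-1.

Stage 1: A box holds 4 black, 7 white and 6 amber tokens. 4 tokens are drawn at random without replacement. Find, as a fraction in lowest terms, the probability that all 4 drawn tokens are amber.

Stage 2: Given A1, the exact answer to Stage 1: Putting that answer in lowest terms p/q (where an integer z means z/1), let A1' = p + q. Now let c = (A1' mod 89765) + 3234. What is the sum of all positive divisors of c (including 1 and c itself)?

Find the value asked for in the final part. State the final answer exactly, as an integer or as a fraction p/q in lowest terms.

3840

Stage 1: total draws C(17,4) = 2380; favorable C(6,4) = 15; P = 3/476; answer 3/476
Stage 2: A1 = 3/476; threaded value p + q = 479; c = 3713; 3713 = 47 * 79; sigma = (1 + 47) * (1 + 79) = 48 * 80 = 3840; answer 3840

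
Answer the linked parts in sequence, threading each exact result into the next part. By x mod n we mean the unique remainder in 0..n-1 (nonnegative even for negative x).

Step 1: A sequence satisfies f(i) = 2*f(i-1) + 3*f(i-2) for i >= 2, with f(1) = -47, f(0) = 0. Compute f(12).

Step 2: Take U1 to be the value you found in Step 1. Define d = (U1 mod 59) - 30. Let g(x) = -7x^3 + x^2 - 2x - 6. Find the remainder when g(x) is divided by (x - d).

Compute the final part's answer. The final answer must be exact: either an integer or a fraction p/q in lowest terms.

3658

Step 1: f(2) = 2*(-47) + 3*(0) = -94; iterating: f(2)=-94, f(3)=-329, f(4)=-940, f(5)=-2867, f(6)=-8554, f(7)=-25709, f(8)=-77080, f(9)=-231287, f(10)=-693814, f(11)=-2081489, f(12)=-6244420; answer -6244420
Step 2: U1 = -6244420; d = -8; remainder = value at the root: -7*(-8)^3 + 1*(-8)^2 - 2*(-8)^1 - 6 = (3584) + (64) + (16) + (-6) = 3658; answer 3658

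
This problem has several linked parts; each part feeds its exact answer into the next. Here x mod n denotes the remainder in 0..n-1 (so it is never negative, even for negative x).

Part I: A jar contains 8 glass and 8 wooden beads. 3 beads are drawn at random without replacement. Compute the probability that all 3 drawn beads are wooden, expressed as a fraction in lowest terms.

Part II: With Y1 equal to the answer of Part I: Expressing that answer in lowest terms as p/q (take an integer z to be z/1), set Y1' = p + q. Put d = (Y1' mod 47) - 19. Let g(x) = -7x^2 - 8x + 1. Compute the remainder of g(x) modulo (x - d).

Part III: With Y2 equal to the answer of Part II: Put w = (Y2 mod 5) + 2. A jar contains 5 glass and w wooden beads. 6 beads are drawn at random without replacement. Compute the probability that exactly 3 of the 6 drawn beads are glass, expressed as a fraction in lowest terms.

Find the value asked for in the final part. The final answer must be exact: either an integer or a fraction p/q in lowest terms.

Part I: total draws C(16,3) = 560; favorable C(8,3) = 56; P = 1/10; answer 1/10
Part II: Y1 = 1/10; threaded value p + q = 11; d = -8; remainder = value at the root: -7*(-8)^2 - 8*(-8)^1 + 1 = (-448) + (64) + (1) = -383; answer -383
Part III: Y2 = -383; w = 4; total draws C(9,6) = 84; favorable C(5,3)*C(4,3) = 40; P = 10/21; answer 10/21

10/21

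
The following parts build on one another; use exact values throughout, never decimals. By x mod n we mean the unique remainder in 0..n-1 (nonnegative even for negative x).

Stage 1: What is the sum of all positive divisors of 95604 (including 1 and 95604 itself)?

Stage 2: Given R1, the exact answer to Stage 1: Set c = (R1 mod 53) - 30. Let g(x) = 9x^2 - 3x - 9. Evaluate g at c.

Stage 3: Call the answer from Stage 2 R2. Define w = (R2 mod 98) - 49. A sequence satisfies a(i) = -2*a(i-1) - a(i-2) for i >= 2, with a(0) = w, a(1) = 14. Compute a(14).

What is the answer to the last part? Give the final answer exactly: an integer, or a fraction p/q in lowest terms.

Stage 1: 95604 = 2^2 * 3 * 31 * 257; sigma = (1 + 2 + 4) * (1 + 3) * (1 + 31) * (1 + 257) = 7 * 4 * 32 * 258 = 231168; answer 231168
Stage 2: R1 = 231168; c = 5; 9*(5)^2 - 3*(5)^1 - 9 = (225) + (-15) + (-9) = 201; answer 201
Stage 3: R2 = 201; w = -44; a(2) = -2*(14) - 1*(-44) = 16; iterating: a(2)=16, a(3)=-46, a(4)=76, a(5)=-106, a(6)=136, a(7)=-166, a(8)=196, a(9)=-226, a(10)=256, a(11)=-286, a(12)=316, a(13)=-346, a(14)=376; answer 376

376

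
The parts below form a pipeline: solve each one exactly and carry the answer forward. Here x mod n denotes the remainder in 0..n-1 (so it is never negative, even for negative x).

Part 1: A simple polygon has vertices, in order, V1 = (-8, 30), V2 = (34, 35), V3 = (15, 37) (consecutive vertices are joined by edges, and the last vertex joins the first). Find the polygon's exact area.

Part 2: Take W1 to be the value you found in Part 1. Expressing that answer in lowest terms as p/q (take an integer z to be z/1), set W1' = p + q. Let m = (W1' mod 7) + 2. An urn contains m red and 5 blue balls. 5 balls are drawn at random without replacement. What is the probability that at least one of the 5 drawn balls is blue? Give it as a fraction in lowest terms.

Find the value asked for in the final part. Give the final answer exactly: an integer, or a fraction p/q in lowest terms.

1231/1287

Part 1: cross terms: (-8*35 - 34*30)=-1300, (34*37 - 15*35)=733, (15*30 - -8*37)=746; twice the area = |179| = 179; area = 179/2; answer 179/2
Part 2: W1 = 179/2; threaded value p + q = 181; m = 8; total draws C(13,5) = 1287; complement C(8,5) = 56; favorable 1287 - 56 = 1231; P = 1231/1287; answer 1231/1287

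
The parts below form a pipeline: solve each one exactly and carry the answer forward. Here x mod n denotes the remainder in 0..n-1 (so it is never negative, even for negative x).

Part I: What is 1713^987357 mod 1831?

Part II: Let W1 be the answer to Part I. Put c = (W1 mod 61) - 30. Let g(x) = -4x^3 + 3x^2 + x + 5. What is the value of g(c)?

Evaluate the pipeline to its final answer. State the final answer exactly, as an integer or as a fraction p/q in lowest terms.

24287

Part I: squarings mod 1831: 1713^1=1713, 1713^2=1107, 1713^4=510, 1713^8=98, 1713^16=449, 1713^32=191, 1713^64=1692, 1713^128=1011, 1713^256=423, 1713^512=1322, 1713^1024=910, 1713^2048=488, 1713^4096=114, 1713^8192=179, 1713^16384=914, 1713^32768=460, 1713^65536=1035, 1713^131072=90, 1713^262144=776, 1713^524288=1608; 1713^987357 = 1713^1 * 1713^4 * 1713^8 * 1713^16 * 1713^64 * 1713^128 * 1713^4096 * 1713^65536 * 1713^131072 * 1713^262144 * 1713^524288 = 805 (mod 1831); answer 805
Part II: W1 = 805; c = -18; -4*(-18)^3 + 3*(-18)^2 + 1*(-18)^1 + 5 = (23328) + (972) + (-18) + (5) = 24287; answer 24287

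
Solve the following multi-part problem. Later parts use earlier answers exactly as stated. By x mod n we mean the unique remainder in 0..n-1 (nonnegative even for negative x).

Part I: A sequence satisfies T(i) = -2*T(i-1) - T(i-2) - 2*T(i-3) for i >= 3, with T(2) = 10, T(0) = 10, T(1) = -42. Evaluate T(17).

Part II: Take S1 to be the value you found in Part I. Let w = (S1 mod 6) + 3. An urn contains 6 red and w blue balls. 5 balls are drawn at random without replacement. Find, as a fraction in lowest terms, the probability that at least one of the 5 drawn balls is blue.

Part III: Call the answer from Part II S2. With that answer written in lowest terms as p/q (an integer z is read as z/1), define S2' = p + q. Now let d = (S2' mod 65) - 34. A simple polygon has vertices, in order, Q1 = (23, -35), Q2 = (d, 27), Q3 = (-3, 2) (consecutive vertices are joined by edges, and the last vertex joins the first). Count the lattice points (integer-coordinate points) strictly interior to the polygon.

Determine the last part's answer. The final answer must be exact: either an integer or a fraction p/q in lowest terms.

507

Part I: T(3) = -2*(10) - 1*(-42) - 2*(10) = 2; iterating: T(3)=2, T(4)=70, T(5)=-162, T(6)=250, T(7)=-478, T(8)=1030, T(9)=-2082, T(10)=4090, T(11)=-8158, T(12)=16390, T(13)=-32802, T(14)=65530, T(15)=-131038, T(16)=262150, T(17)=-524322; answer -524322
Part II: S1 = -524322; w = 3; total draws C(9,5) = 126; complement C(6,5) = 6; favorable 126 - 6 = 120; P = 20/21; answer 20/21
Part III: S2 = 20/21; threaded value p + q = 41; d = 7; cross terms: (23*27 - 7*-35)=866, (7*2 - -3*27)=95, (-3*-35 - 23*2)=59; twice the area = |1020| = 1020; area = 510; boundary points = 2 + 5 + 1 = 8; strictly interior points = area - boundary/2 + 1 = 507; answer 507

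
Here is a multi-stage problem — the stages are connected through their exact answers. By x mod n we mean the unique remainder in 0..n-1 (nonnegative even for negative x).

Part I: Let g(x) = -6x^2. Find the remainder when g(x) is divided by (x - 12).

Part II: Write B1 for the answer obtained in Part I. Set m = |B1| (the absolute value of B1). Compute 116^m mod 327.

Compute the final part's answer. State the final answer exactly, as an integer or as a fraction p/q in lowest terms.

1

Part I: remainder = value at the root: -6*(12)^2 = (-864) = -864; answer -864
Part II: B1 = -864; m = 864; squarings mod 327: 116^1=116, 116^2=49, 116^4=112, 116^8=118, 116^16=190, 116^32=130, 116^64=223, 116^128=25, 116^256=298, 116^512=187; 116^864 = 116^32 * 116^64 * 116^256 * 116^512 = 1 (mod 327); answer 1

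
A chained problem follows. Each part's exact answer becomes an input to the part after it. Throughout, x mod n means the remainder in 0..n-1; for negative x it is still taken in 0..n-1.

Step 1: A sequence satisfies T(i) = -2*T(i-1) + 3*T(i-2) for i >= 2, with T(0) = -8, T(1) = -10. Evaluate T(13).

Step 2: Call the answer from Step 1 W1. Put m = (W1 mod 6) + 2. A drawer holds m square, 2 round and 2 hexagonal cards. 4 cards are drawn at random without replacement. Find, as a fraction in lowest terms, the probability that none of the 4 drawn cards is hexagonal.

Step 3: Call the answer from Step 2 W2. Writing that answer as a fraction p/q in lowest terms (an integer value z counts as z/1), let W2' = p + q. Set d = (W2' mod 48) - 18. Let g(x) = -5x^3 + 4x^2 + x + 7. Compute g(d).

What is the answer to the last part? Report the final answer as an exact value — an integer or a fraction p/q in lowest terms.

Step 1: T(2) = -2*(-10) + 3*(-8) = -4; iterating: T(2)=-4, T(3)=-22, T(4)=32, T(5)=-130, T(6)=356, T(7)=-1102, T(8)=3272, T(9)=-9850, T(10)=29516, T(11)=-88582, T(12)=265712, T(13)=-797170; answer -797170
Step 2: W1 = -797170; m = 4; total draws C(8,4) = 70; favorable C(6,4) = 15; P = 3/14; answer 3/14
Step 3: W2 = 3/14; threaded value p + q = 17; d = -1; -5*(-1)^3 + 4*(-1)^2 + 1*(-1)^1 + 7 = (5) + (4) + (-1) + (7) = 15; answer 15

15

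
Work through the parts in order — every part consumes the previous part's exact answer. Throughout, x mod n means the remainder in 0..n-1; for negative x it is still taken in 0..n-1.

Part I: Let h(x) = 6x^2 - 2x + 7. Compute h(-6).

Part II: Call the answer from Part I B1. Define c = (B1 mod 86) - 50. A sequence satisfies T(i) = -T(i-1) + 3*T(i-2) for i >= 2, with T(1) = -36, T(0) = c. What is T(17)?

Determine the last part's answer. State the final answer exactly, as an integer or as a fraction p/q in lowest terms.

-21137853

Part I: 6*(-6)^2 - 2*(-6)^1 + 7 = (216) + (12) + (7) = 235; answer 235
Part II: B1 = 235; c = 13; T(2) = -1*(-36) + 3*(13) = 75; iterating: T(2)=75, T(3)=-183, T(4)=408, T(5)=-957, T(6)=2181, T(7)=-5052, T(8)=11595, T(9)=-26751, T(10)=61536, T(11)=-141789, T(12)=326397, T(13)=-751764, T(14)=1730955, T(15)=-3986247, T(16)=9179112, T(17)=-21137853; answer -21137853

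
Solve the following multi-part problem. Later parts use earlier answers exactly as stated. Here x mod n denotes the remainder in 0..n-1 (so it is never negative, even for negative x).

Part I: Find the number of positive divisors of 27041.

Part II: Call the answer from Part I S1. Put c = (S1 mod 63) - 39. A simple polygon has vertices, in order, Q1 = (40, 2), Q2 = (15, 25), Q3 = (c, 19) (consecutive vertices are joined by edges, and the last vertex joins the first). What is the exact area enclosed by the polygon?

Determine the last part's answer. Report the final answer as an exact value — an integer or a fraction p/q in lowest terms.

Part I: 27041 = 7 * 3863; number of divisors = (1+1) * (1+1) = 4; answer 4
Part II: S1 = 4; c = -35; cross terms: (40*25 - 15*2)=970, (15*19 - -35*25)=1160, (-35*2 - 40*19)=-830; twice the area = |1300| = 1300; area = 650; answer 650

650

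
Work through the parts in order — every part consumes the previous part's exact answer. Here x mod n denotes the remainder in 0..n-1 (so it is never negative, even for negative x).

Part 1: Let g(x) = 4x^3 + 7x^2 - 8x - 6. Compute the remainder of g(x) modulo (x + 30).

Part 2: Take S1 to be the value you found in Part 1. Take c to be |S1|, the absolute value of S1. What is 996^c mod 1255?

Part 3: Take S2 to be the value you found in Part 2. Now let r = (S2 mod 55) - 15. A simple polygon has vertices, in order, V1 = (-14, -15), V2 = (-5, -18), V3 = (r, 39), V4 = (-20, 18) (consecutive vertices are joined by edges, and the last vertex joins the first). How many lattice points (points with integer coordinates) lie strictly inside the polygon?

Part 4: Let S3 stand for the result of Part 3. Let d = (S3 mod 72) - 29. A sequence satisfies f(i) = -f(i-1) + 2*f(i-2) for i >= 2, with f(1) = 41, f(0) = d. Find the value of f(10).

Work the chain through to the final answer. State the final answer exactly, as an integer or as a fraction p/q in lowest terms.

-4063

Part 1: remainder = value at the root: 4*(-30)^3 + 7*(-30)^2 - 8*(-30)^1 - 6 = (-108000) + (6300) + (240) + (-6) = -101466; answer -101466
Part 2: S1 = -101466; c = 101466; squarings mod 1255: 996^1=996, 996^2=566, 996^4=331, 996^8=376, 996^16=816, 996^32=706, 996^64=201, 996^128=241, 996^256=351, 996^512=211, 996^1024=596, 996^2048=51, 996^4096=91, 996^8192=751, 996^16384=506, 996^32768=16, 996^65536=256; 996^101466 = 996^2 * 996^8 * 996^16 * 996^64 * 996^1024 * 996^2048 * 996^32768 * 996^65536 = 816 (mod 1255); answer 816
Part 3: S2 = 816; r = 31; cross terms: (-14*-18 - -5*-15)=177, (-5*39 - 31*-18)=363, (31*18 - -20*39)=1338, (-20*-15 - -14*18)=552; twice the area = |2430| = 2430; area = 1215; boundary points = 3 + 3 + 3 + 3 = 12; strictly interior points = area - boundary/2 + 1 = 1210; answer 1210
Part 4: S3 = 1210; d = 29; f(2) = -1*(41) + 2*(29) = 17; iterating: f(2)=17, f(3)=65, f(4)=-31, f(5)=161, f(6)=-223, f(7)=545, f(8)=-991, f(9)=2081, f(10)=-4063; answer -4063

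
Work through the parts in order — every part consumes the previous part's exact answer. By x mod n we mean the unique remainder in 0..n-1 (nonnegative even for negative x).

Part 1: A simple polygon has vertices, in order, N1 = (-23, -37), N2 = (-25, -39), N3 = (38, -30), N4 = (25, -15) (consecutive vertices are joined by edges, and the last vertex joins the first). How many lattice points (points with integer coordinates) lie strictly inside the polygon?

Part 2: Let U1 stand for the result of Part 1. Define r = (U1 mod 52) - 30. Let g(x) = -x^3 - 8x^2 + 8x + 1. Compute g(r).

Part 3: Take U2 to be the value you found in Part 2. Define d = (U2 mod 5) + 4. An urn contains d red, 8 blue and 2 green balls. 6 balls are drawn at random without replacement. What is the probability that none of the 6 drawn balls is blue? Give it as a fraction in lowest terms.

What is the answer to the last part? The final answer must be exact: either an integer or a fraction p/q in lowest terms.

1/3003

Part 1: cross terms: (-23*-39 - -25*-37)=-28, (-25*-30 - 38*-39)=2232, (38*-15 - 25*-30)=180, (25*-37 - -23*-15)=-1270; twice the area = |1114| = 1114; area = 557; boundary points = 2 + 9 + 1 + 2 = 14; strictly interior points = area - boundary/2 + 1 = 551; answer 551
Part 2: U1 = 551; r = 1; -1*(1)^3 - 8*(1)^2 + 8*(1)^1 + 1 = (-1) + (-8) + (8) + (1) = 0; answer 0
Part 3: U2 = 0; d = 4; total draws C(14,6) = 3003; favorable C(6,6) = 1; P = 1/3003; answer 1/3003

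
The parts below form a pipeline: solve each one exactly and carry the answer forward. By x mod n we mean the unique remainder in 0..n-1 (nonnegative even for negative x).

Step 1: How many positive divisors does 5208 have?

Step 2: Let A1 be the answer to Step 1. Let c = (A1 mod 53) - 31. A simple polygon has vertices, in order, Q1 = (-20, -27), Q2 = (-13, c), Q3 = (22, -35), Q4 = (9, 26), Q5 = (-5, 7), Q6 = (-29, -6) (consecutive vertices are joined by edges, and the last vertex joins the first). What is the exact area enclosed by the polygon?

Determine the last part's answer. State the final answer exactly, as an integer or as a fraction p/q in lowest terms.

Step 1: 5208 = 2^3 * 3 * 7 * 31; number of divisors = (3+1) * (1+1) * (1+1) * (1+1) = 32; answer 32
Step 2: A1 = 32; c = 1; cross terms: (-20*1 - -13*-27)=-371, (-13*-35 - 22*1)=433, (22*26 - 9*-35)=887, (9*7 - -5*26)=193, (-5*-6 - -29*7)=233, (-29*-27 - -20*-6)=663; twice the area = |2038| = 2038; area = 1019; answer 1019

1019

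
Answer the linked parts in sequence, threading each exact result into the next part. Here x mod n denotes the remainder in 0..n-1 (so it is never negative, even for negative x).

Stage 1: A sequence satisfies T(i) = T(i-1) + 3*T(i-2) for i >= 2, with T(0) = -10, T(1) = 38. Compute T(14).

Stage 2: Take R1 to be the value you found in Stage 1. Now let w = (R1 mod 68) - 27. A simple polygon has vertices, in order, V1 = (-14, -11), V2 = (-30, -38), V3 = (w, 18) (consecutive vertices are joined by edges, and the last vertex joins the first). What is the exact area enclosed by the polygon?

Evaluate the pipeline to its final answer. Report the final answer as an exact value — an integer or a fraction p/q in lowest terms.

Stage 1: T(2) = 1*(38) + 3*(-10) = 8; iterating: T(2)=8, T(3)=122, T(4)=146, T(5)=512, T(6)=950, T(7)=2486, T(8)=5336, T(9)=12794, T(10)=28802, T(11)=67184, T(12)=153590, T(13)=355142, T(14)=815912; answer 815912
Stage 2: R1 = 815912; w = 21; cross terms: (-14*-38 - -30*-11)=202, (-30*18 - 21*-38)=258, (21*-11 - -14*18)=21; twice the area = |481| = 481; area = 481/2; answer 481/2

481/2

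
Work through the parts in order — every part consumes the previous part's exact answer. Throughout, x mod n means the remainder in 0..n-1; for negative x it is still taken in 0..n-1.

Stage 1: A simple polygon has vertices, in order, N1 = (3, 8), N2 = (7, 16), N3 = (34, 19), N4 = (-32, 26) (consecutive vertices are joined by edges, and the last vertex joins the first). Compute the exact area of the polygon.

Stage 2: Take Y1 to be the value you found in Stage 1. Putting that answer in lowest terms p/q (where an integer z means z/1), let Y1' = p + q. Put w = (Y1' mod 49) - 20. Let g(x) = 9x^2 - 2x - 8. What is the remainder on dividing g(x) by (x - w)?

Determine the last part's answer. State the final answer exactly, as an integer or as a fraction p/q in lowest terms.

Stage 1: cross terms: (3*16 - 7*8)=-8, (7*19 - 34*16)=-411, (34*26 - -32*19)=1492, (-32*8 - 3*26)=-334; twice the area = |739| = 739; area = 739/2; answer 739/2
Stage 2: Y1 = 739/2; threaded value p + q = 741; w = -14; remainder = value at the root: 9*(-14)^2 - 2*(-14)^1 - 8 = (1764) + (28) + (-8) = 1784; answer 1784

1784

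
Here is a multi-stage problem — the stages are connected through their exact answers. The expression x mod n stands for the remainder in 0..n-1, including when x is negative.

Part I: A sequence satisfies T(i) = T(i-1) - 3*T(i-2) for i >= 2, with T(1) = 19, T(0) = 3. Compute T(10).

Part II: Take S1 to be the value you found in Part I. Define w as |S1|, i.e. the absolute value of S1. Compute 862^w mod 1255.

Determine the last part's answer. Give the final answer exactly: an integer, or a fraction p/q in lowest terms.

793

Part I: T(2) = 1*(19) - 3*(3) = 10; iterating: T(2)=10, T(3)=-47, T(4)=-77, T(5)=64, T(6)=295, T(7)=103, T(8)=-782, T(9)=-1091, T(10)=1255; answer 1255
Part II: S1 = 1255; w = 1255; squarings mod 1255: 862^1=862, 862^2=84, 862^4=781, 862^8=31, 862^16=961, 862^32=1096, 862^64=181, 862^128=131, 862^256=846, 862^512=366, 862^1024=926; 862^1255 = 862^1 * 862^2 * 862^4 * 862^32 * 862^64 * 862^128 * 862^1024 = 793 (mod 1255); answer 793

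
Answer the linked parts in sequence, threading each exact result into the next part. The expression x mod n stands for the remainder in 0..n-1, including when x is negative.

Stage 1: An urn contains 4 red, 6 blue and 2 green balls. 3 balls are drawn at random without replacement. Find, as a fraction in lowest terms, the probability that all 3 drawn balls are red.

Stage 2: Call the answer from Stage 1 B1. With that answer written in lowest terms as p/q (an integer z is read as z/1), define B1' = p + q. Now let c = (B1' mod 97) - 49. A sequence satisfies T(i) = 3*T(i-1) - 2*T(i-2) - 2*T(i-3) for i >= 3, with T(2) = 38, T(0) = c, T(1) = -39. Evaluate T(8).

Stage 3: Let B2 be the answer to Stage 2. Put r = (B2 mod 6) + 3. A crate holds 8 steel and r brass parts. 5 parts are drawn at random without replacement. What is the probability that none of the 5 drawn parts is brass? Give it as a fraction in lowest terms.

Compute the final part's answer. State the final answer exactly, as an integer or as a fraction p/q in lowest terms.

Stage 1: total draws C(12,3) = 220; favorable C(4,3) = 4; P = 1/55; answer 1/55
Stage 2: B1 = 1/55; threaded value p + q = 56; c = 7; T(3) = 3*(38) - 2*(-39) - 2*(7) = 178; iterating: T(3)=178, T(4)=536, T(5)=1176, T(6)=2100, T(7)=2876, T(8)=2076; answer 2076
Stage 3: B2 = 2076; r = 3; total draws C(11,5) = 462; favorable C(8,5) = 56; P = 4/33; answer 4/33

4/33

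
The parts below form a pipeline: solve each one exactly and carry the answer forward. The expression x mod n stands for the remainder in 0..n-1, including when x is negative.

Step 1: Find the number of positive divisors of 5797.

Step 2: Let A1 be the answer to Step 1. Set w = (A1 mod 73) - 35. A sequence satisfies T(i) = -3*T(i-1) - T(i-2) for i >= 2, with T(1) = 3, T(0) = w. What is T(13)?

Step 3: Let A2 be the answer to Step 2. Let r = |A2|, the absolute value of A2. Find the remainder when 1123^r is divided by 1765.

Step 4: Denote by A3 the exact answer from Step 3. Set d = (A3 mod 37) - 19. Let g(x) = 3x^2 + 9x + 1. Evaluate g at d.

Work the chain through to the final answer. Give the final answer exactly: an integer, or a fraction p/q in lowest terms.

1

Step 1: 5797 = 11 * 17 * 31; number of divisors = (1+1) * (1+1) * (1+1) = 8; answer 8
Step 2: A1 = 8; w = -27; T(2) = -3*(3) - 1*(-27) = 18; iterating: T(2)=18, T(3)=-57, T(4)=153, T(5)=-402, T(6)=1053, T(7)=-2757, T(8)=7218, T(9)=-18897, T(10)=49473, T(11)=-129522, T(12)=339093, T(13)=-887757; answer -887757
Step 3: A2 = -887757; r = 887757; squarings mod 1765: 1123^1=1123, 1123^2=919, 1123^4=891, 1123^8=1396, 1123^16=256, 1123^32=231, 1123^64=411, 1123^128=1246, 1123^256=1081, 1123^512=131, 1123^1024=1276, 1123^2048=846, 1123^4096=891, 1123^8192=1396, 1123^16384=256, 1123^32768=231, 1123^65536=411, 1123^131072=1246, 1123^262144=1081, 1123^524288=131; 1123^887757 = 1123^1 * 1123^4 * 1123^8 * 1123^64 * 1123^128 * 1123^256 * 1123^512 * 1123^2048 * 1123^32768 * 1123^65536 * 1123^262144 * 1123^524288 = 1533 (mod 1765); answer 1533
Step 4: A3 = 1533; d = -3; 3*(-3)^2 + 9*(-3)^1 + 1 = (27) + (-27) + (1) = 1; answer 1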